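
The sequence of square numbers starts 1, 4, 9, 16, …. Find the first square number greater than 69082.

Solve n² > 69082 for integer n.
The largest n with value ≤ 69082 is 262 (since 68644 ≤ 69082 < 69169), so the first above is n = 263, value 69169.

69169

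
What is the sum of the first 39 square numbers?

Σ_{i=1}^{39} i² = 39·40·79/6 = 20540.

20540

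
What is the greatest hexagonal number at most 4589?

4560

Solve n(2n−1) ≤ 4589 for integer n.
n = 48 gives 4560 ≤ 4589, while n = 49 gives 4753 > 4589; so the answer is 4560.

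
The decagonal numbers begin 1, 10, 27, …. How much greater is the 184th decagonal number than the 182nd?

2922

184·(4·184 − 3) = 134872 and 182·(4·182 − 3) = 131950.
Difference: 134872 − 131950 = 2922.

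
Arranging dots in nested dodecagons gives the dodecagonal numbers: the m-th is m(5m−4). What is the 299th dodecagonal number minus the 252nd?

129297

299·(5·299 − 4) = 445809 and 252·(5·252 − 4) = 316512.
Difference: 445809 − 316512 = 129297.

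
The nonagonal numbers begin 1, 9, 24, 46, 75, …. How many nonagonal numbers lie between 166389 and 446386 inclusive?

139

The n-th nonagonal number is n(7n−5)/2.
Smallest index with value ≥ 166389: n = 219 (giving 167316).
Largest index with value ≤ 446386: n = 357 (giving 445179).
Indices 219 through 357: 139 terms.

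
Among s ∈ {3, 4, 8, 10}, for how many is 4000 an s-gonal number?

s = 3: P(3, 88) = 3916 and P(3, 89) = 4005; 4000 is not s-gonal.
s = 4: P(4, 63) = 3969 and P(4, 64) = 4096; 4000 is not s-gonal.
s = 8: P(8, 36) = 3816 and P(8, 37) = 4033; 4000 is not s-gonal.
s = 10: P(10, 32) = 4000. ✓
Hits: s ∈ {10} → 1.

1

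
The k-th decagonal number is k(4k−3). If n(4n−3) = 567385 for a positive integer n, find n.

Set n(4n−3) = 567385, giving 4n² − 3n − 567385 = 0.
The discriminant is 9 + 16·567385 = 9078169, and √9078169 = 3013.
So n = (3 + 3013) / 8 = 3016/8 = 377.

377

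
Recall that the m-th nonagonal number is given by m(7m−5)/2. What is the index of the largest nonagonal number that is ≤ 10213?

Solve n(7n−5)/2 ≤ 10213 for integer n.
n = 54 gives 10071 ≤ 10213, while n = 55 gives 10450 > 10213; so the answer is index 54.

54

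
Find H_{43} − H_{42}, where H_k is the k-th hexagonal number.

Consecutive hexagonal numbers differ by 4n − 3: here 4·43 − 3 = 169.

169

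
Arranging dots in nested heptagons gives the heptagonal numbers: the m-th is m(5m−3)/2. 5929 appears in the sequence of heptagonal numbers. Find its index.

Set n(5n−3)/2 = 5929, giving 5n² − 3n − 11858 = 0.
The discriminant is 9 + 40·5929 = 237169, and √237169 = 487.
So n = (3 + 487) / 10 = 490/10 = 49.

49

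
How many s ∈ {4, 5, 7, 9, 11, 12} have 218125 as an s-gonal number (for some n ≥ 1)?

1

s = 4: P(4, 467) = 218089 and P(4, 468) = 219024; 218125 is not s-gonal.
s = 5: P(5, 381) = 217551 and P(5, 382) = 218695; 218125 is not s-gonal.
s = 7: P(7, 295) = 217120 and P(7, 296) = 218596; 218125 is not s-gonal.
s = 9: P(9, 250) = 218125. ✓
s = 11: P(11, 220) = 217030 and P(11, 221) = 219011; 218125 is not s-gonal.
s = 12: P(12, 209) = 217569 and P(12, 210) = 219660; 218125 is not s-gonal.
Hits: s ∈ {9} → 1.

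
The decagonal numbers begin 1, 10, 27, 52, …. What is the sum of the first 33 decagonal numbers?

48433

Σ i(4i−3) = 4Σi² − 3Σi over i = 1..33.
Σi = 561 and Σi² = 12529.
4·12529 − 3·561 = 48433.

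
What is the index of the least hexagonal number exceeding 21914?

Solve n(2n−1) > 21914 for integer n.
The largest n with value ≤ 21914 is 104 (since 21528 ≤ 21914 < 21945), so the first above is n = 105, value 21945.

105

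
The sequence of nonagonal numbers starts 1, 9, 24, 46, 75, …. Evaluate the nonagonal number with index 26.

The 26th nonagonal number is n(7n−5)/2 with n = 26.
26·(7·26 − 5)/2 = 26·177/2 = 2301.

2301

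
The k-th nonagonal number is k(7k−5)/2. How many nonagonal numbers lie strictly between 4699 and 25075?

The n-th nonagonal number is n(7n−5)/2.
Smallest index with value > 4699: n = 38 (giving 4959).
Largest index with value < 25075: n = 84 (giving 24486).
Indices 38 through 84: 47 terms.

47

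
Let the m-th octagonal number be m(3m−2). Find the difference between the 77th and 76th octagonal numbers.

457

Consecutive octagonal numbers differ by 6n − 5: here 6·77 − 5 = 457.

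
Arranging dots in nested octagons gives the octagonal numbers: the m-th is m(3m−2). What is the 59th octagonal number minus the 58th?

349

Consecutive octagonal numbers differ by 6n − 5: here 6·59 − 5 = 349.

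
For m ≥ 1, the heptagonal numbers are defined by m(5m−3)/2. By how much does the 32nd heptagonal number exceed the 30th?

32·(5·32 − 3)/2 = 2512 and 30·(5·30 − 3)/2 = 2205.
Difference: 2512 − 2205 = 307.

307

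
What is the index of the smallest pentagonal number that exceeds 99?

Solve n(3n−1)/2 > 99 for integer n.
The largest n with value ≤ 99 is 8 (since 92 ≤ 99 < 117), so the first above is n = 9, value 117.

9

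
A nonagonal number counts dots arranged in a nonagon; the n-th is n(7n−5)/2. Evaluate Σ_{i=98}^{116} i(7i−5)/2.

Σ i(7i−5)/2 = (7Σi² − 5Σi) / 2 over i = 98..116.
Σi = 6786 − 4753 = 2033 and Σi² = 527046 − 308945 = 218101.
(7·218101 − 5·2033) / 2 = 1516542/2 = 758271.

758271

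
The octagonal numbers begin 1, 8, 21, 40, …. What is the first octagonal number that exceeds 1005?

Solve n(3n−2) > 1005 for integer n.
The largest n with value ≤ 1005 is 18 (since 936 ≤ 1005 < 1045), so the first above is n = 19, value 1045.

1045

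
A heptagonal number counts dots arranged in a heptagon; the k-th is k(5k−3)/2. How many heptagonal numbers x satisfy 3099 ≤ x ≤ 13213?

The n-th heptagonal number is n(5n−3)/2.
Smallest index with value ≥ 3099: n = 36 (giving 3186).
Largest index with value ≤ 13213: n = 73 (giving 13213).
Indices 36 through 73: 38 terms.

38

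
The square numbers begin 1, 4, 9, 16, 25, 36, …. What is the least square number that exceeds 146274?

Solve n² > 146274 for integer n.
The largest n with value ≤ 146274 is 382 (since 145924 ≤ 146274 < 146689), so the first above is n = 383, value 146689.

146689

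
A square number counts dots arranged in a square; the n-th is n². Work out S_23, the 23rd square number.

The 23rd square number is n² with n = 23.
23² = 529.

529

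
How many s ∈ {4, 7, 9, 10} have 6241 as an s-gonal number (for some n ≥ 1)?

s = 4: P(4, 79) = 6241. ✓
s = 7: P(7, 50) = 6175 and P(7, 51) = 6426; 6241 is not s-gonal.
s = 9: P(9, 42) = 6069 and P(9, 43) = 6364; 6241 is not s-gonal.
s = 10: P(10, 39) = 5967 and P(10, 40) = 6280; 6241 is not s-gonal.
Hits: s ∈ {4} → 1.

1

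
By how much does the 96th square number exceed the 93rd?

567

96² = 9216 and 93² = 8649.
Difference: 9216 − 8649 = 567.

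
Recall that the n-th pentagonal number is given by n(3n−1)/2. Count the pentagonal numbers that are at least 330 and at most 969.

11

The n-th pentagonal number is n(3n−1)/2.
Smallest index with value ≥ 330: n = 15 (giving 330).
Largest index with value ≤ 969: n = 25 (giving 925).
Indices 15 through 25: 11 terms.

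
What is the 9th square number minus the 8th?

17

n² − (n−1)² = 2n − 1, so 9² − 8² = 2·9 − 1 = 17.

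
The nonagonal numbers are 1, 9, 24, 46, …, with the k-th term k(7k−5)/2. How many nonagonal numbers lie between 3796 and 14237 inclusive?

31

The n-th nonagonal number is n(7n−5)/2.
Smallest index with value ≥ 3796: n = 34 (giving 3961).
Largest index with value ≤ 14237: n = 64 (giving 14176).
Indices 34 through 64: 31 terms.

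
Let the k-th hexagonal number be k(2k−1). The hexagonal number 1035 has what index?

Set n(2n−1) = 1035, giving 2n² − n − 1035 = 0.
The discriminant is 1 + 8·1035 = 8281, and √8281 = 91.
So n = (1 + 91) / 4 = 92/4 = 23.
Check: 23·(2·23 − 1) = 1035. ✓

23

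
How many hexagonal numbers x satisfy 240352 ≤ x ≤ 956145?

The n-th hexagonal number is n(2n−1).
Smallest index with value ≥ 240352: n = 347 (giving 240471).
Largest index with value ≤ 956145: n = 691 (giving 954271).
Indices 347 through 691: 345 terms.

345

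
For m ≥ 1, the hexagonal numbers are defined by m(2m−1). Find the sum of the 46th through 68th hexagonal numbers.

150167

Σ i(2i−1) = 2Σi² − Σi over i = 46..68.
Σi = 2346 − 1035 = 1311 and Σi² = 107134 − 31395 = 75739.
2·75739 − 1·1311 = 150167.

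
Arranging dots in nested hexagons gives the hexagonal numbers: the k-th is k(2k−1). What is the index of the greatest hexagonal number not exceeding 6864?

Solve n(2n−1) ≤ 6864 for integer n.
n = 58 gives 6670 ≤ 6864, while n = 59 gives 6903 > 6864; so the answer is index 58.

58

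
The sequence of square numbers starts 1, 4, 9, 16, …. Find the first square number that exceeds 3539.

Solve n² > 3539 for integer n.
The largest n with value ≤ 3539 is 59 (since 3481 ≤ 3539 < 3600), so the first above is n = 60, value 3600.

3600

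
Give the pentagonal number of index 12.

210

12·(3·12 − 1)/2 = 12·35/2 = 210.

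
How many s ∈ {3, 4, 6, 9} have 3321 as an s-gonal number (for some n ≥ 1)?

2

s = 3: P(3, 81) = 3321. ✓
s = 4: P(4, 57) = 3249 and P(4, 58) = 3364; 3321 is not s-gonal.
s = 6: P(6, 41) = 3321. ✓
s = 9: P(9, 31) = 3286 and P(9, 32) = 3504; 3321 is not s-gonal.
Hits: s ∈ {3, 6} → 2.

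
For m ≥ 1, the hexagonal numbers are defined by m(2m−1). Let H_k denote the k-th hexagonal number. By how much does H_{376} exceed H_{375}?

1501

Consecutive hexagonal numbers differ by 4n − 3: here 4·376 − 3 = 1501.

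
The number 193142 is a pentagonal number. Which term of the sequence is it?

359

Set n(3n−1)/2 = 193142, giving 3n² − n − 386284 = 0.
The discriminant is 1 + 24·193142 = 4635409, and √4635409 = 2153.
So n = (1 + 2153) / 6 = 2154/6 = 359.
Check: 359·(3·359 − 1)/2 = 193142. ✓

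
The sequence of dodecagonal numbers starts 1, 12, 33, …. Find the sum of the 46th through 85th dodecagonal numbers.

874220

Σ i(5i−4) = 5Σi² − 4Σi over i = 46..85.
Σi = 3655 − 1035 = 2620 and Σi² = 208335 − 31395 = 176940.
5·176940 − 4·2620 = 874220.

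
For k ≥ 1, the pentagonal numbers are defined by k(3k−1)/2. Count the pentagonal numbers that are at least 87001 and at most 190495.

116

The n-th pentagonal number is n(3n−1)/2.
Smallest index with value ≥ 87001: n = 241 (giving 87001).
Largest index with value ≤ 190495: n = 356 (giving 189926).
Indices 241 through 356: 116 terms.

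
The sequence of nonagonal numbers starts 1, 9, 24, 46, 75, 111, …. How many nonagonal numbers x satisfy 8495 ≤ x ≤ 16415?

The n-th nonagonal number is n(7n−5)/2.
Smallest index with value ≥ 8495: n = 50 (giving 8625).
Largest index with value ≤ 16415: n = 68 (giving 16014).
Indices 50 through 68: 19 terms.

19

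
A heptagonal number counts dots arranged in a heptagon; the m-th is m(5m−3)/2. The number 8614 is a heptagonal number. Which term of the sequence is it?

Set n(5n−3)/2 = 8614, giving 5n² − 3n − 17228 = 0.
The discriminant is 9 + 40·8614 = 344569, and √344569 = 587.
So n = (3 + 587) / 10 = 590/10 = 59.

59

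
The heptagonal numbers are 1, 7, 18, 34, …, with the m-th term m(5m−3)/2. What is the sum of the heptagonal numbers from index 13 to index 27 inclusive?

15250

Σ i(5i−3)/2 = (5Σi² − 3Σi) / 2 over i = 13..27.
Σi = 378 − 78 = 300 and Σi² = 6930 − 650 = 6280.
(5·6280 − 3·300) / 2 = 30500/2 = 15250.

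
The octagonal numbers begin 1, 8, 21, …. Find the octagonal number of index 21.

The 21st octagonal number is n(3n−2) with n = 21.
21·(3·21 − 2) = 21·61 = 1281.

1281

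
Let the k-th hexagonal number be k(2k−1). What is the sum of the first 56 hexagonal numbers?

118636

Σ i(2i−1) = 2Σi² − Σi over i = 1..56.
Σi = 1596 and Σi² = 60116.
2·60116 − 1·1596 = 118636.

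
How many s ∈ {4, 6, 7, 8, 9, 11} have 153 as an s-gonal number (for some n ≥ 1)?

s = 4: P(4, 12) = 144 and P(4, 13) = 169; 153 is not s-gonal.
s = 6: P(6, 9) = 153. ✓
s = 7: P(7, 8) = 148 and P(7, 9) = 189; 153 is not s-gonal.
s = 8: P(8, 7) = 133 and P(8, 8) = 176; 153 is not s-gonal.
s = 9: P(9, 6) = 111 and P(9, 7) = 154; 153 is not s-gonal.
s = 11: P(11, 6) = 141 and P(11, 7) = 196; 153 is not s-gonal.
Hits: s ∈ {6} → 1.

1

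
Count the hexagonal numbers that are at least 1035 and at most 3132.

17

The n-th hexagonal number is n(2n−1).
Smallest index with value ≥ 1035: n = 23 (giving 1035).
Largest index with value ≤ 3132: n = 39 (giving 3003).
Indices 23 through 39: 17 terms.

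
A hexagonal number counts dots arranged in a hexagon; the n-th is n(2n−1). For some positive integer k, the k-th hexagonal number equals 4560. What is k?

Set n(2n−1) = 4560, giving 2n² − n − 4560 = 0.
The discriminant is 1 + 8·4560 = 36481, and √36481 = 191.
So n = (1 + 191) / 4 = 192/4 = 48.

48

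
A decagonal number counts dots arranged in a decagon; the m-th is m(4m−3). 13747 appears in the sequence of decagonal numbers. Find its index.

59

Set n(4n−3) = 13747, giving 4n² − 3n − 13747 = 0.
The discriminant is 9 + 16·13747 = 219961, and √219961 = 469.
So n = (3 + 469) / 8 = 472/8 = 59.
Check: 59·(4·59 − 3) = 13747. ✓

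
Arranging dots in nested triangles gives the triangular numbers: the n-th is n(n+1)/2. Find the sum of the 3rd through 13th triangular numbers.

451

Σ i(i+1)/2 = (Σi² + Σi) / 2 over i = 3..13.
Σi = 91 − 3 = 88 and Σi² = 819 − 5 = 814.
(1·814 + 1·88) / 2 = 902/2 = 451.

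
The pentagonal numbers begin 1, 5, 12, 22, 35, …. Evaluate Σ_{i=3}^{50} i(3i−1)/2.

Σ i(3i−1)/2 = (3Σi² − Σi) / 2 over i = 3..50.
Σi = 1275 − 3 = 1272 and Σi² = 42925 − 5 = 42920.
(3·42920 − 1·1272) / 2 = 127488/2 = 63744.

63744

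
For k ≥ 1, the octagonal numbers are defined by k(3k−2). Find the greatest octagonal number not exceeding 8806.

8640

Solve n(3n−2) ≤ 8806 for integer n.
n = 54 gives 8640 ≤ 8806, while n = 55 gives 8965 > 8806; so the answer is 8640.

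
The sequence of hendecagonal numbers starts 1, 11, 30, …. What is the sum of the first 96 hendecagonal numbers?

Σ i(9i−7)/2 = (9Σi² − 7Σi) / 2 over i = 1..96.
Σi = 4656 and Σi² = 299536.
(9·299536 − 7·4656) / 2 = 2663232/2 = 1331616.

1331616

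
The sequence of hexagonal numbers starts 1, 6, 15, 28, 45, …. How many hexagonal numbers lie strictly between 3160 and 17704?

The n-th hexagonal number is n(2n−1).
Smallest index with value > 3160: n = 41 (giving 3321).
Largest index with value < 17704: n = 94 (giving 17578).
Indices 41 through 94: 54 terms.

54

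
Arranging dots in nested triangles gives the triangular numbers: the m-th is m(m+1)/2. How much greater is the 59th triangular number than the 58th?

Consecutive triangular numbers differ by n: T_{59} − T_{58} = 59.

59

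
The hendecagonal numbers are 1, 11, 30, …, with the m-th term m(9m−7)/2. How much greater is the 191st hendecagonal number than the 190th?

1711

Consecutive hendecagonal numbers differ by 9n − 8: here 9·191 − 8 = 1711.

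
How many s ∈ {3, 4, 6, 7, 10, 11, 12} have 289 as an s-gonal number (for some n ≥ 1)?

1

s = 3: P(3, 23) = 276 and P(3, 24) = 300; 289 is not s-gonal.
s = 4: P(4, 17) = 289. ✓
s = 6: P(6, 12) = 276 and P(6, 13) = 325; 289 is not s-gonal.
s = 7: P(7, 11) = 286 and P(7, 12) = 342; 289 is not s-gonal.
s = 10: P(10, 8) = 232 and P(10, 9) = 297; 289 is not s-gonal.
s = 11: P(11, 8) = 260 and P(11, 9) = 333; 289 is not s-gonal.
s = 12: P(12, 8) = 288 and P(12, 9) = 369; 289 is not s-gonal.
Hits: s ∈ {4} → 1.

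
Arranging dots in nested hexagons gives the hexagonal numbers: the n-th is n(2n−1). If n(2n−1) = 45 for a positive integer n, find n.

5

Set n(2n−1) = 45, giving 2n² − n − 45 = 0.
The discriminant is 1 + 8·45 = 361, and √361 = 19.
So n = (1 + 19) / 4 = 20/4 = 5.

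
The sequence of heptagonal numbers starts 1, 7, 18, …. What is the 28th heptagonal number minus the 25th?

28·(5·28 − 3)/2 = 1918 and 25·(5·25 − 3)/2 = 1525.
Difference: 1918 − 1525 = 393.

393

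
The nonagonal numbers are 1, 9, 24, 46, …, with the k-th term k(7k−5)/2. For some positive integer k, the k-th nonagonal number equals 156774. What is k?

Set n(7n−5)/2 = 156774, giving 7n² − 5n − 313548 = 0.
So n = (5 + 2963) / 14 = 2968/14 = 212.

212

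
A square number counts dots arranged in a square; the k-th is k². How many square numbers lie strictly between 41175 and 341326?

382

The n-th square number is n².
Smallest index with value > 41175: n = 203 (giving 41209).
Largest index with value < 341326: n = 584 (giving 341056).
Indices 203 through 584: 382 terms.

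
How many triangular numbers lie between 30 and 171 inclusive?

The n-th triangular number is n(n+1)/2.
Smallest index with value ≥ 30: n = 8 (giving 36).
Largest index with value ≤ 171: n = 18 (giving 171).
Indices 8 through 18: 11 terms.

11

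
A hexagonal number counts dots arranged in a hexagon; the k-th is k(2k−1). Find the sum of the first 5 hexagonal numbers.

95

Σ i(2i−1) = 2Σi² − Σi over i = 1..5.
Σi = 15 and Σi² = 55.
2·55 − 1·15 = 95.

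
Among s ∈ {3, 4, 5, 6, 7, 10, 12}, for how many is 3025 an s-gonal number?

2

s = 3: P(3, 77) = 3003 and P(3, 78) = 3081; 3025 is not s-gonal.
s = 4: P(4, 55) = 3025. ✓
s = 5: P(5, 45) = 3015 and P(5, 46) = 3151; 3025 is not s-gonal.
s = 6: P(6, 39) = 3003 and P(6, 40) = 3160; 3025 is not s-gonal.
s = 7: P(7, 35) = 3010 and P(7, 36) = 3186; 3025 is not s-gonal.
s = 10: P(10, 27) = 2835 and P(10, 28) = 3052; 3025 is not s-gonal.
s = 12: P(12, 25) = 3025. ✓
Hits: s ∈ {4, 12} → 2.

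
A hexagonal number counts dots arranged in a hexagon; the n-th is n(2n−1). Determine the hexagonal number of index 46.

4186

The 46th hexagonal number is n(2n−1) with n = 46.
46·(2·46 − 1) = 46·91 = 4186.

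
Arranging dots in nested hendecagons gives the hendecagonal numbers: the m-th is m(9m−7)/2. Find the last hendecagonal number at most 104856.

104805

Solve n(9n−7)/2 ≤ 104856 for integer n.
n = 153 gives 104805 ≤ 104856, while n = 154 gives 106183 > 104856; so the answer is 104805.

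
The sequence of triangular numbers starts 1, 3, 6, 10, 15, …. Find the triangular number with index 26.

26·27/2 = 702/2 = 351.

351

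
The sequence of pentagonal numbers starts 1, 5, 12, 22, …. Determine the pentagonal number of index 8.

8·(3·8 − 1)/2 = 8·23/2 = 92.

92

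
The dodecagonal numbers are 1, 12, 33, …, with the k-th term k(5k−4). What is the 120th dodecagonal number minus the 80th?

120·(5·120 − 4) = 71520 and 80·(5·80 − 4) = 31680.
Difference: 71520 − 31680 = 39840.

39840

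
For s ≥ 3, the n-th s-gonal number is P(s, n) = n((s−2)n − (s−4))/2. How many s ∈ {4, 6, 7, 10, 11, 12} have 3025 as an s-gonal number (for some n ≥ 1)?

2

s = 4: P(4, 55) = 3025. ✓
s = 6: P(6, 39) = 3003 and P(6, 40) = 3160; 3025 is not s-gonal.
s = 7: P(7, 35) = 3010 and P(7, 36) = 3186; 3025 is not s-gonal.
s = 10: P(10, 27) = 2835 and P(10, 28) = 3052; 3025 is not s-gonal.
s = 11: P(11, 26) = 2951 and P(11, 27) = 3186; 3025 is not s-gonal.
s = 12: P(12, 25) = 3025. ✓
Hits: s ∈ {4, 12} → 2.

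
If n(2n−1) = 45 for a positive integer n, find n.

5

Set n(2n−1) = 45, giving 2n² − n − 45 = 0.
The discriminant is 1 + 8·45 = 361, and √361 = 19.
So n = (1 + 19) / 4 = 20/4 = 5.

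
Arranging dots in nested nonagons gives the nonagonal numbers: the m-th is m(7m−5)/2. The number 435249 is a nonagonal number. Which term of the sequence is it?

353

Set n(7n−5)/2 = 435249, giving 7n² − 5n − 870498 = 0.
The discriminant is 25 + 56·435249 = 24373969, and √24373969 = 4937.
So n = (5 + 4937) / 14 = 4942/14 = 353.
Check: 353·(7·353 − 5)/2 = 435249. ✓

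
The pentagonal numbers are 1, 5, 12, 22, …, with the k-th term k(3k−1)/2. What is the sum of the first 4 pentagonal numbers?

Σ i(3i−1)/2 = (3Σi² − Σi) / 2 over i = 1..4.
Σi = 10 and Σi² = 30.
(3·30 − 1·10) / 2 = 80/2 = 40.

40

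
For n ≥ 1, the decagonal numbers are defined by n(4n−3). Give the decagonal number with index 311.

385951

The 311th decagonal number is n(4n−3) with n = 311.
311·(4·311 − 3) = 311·1241 = 385951.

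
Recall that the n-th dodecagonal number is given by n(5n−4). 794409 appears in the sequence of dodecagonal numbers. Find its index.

399

Set n(5n−4) = 794409, giving 5n² − 4n − 794409 = 0.
The discriminant is 16 + 20·794409 = 15888196, and √15888196 = 3986.
So n = (4 + 3986) / 10 = 3990/10 = 399.
Check: 399·(5·399 − 4) = 794409. ✓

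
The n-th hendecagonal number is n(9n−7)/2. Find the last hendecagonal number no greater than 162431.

161785

Solve n(9n−7)/2 ≤ 162431 for integer n.
n = 190 gives 161785 ≤ 162431, while n = 191 gives 163496 > 162431; so the answer is 161785.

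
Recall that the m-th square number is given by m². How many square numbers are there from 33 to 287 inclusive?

The n-th square number is n².
Smallest index with value ≥ 33: n = 6 (giving 36).
Largest index with value ≤ 287: n = 16 (giving 256).
Indices 6 through 16: 11 terms.

11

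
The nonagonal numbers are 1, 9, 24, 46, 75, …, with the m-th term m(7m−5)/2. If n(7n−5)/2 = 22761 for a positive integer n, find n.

81

Set n(7n−5)/2 = 22761, giving 7n² − 5n − 45522 = 0.
The discriminant is 25 + 56·22761 = 1274641, and √1274641 = 1129.
So n = (5 + 1129) / 14 = 1134/14 = 81.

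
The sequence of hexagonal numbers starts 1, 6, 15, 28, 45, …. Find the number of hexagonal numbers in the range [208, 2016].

22

The n-th hexagonal number is n(2n−1).
Smallest index with value ≥ 208: n = 11 (giving 231).
Largest index with value ≤ 2016: n = 32 (giving 2016).
Indices 11 through 32: 22 terms.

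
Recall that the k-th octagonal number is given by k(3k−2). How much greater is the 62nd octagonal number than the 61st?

367

Consecutive octagonal numbers differ by 6n − 5: here 6·62 − 5 = 367.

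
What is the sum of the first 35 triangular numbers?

7770

Σ i(i+1)/2 = (Σi² + Σi) / 2 over i = 1..35.
Σi = 630 and Σi² = 14910.
(1·14910 + 1·630) / 2 = 15540/2 = 7770.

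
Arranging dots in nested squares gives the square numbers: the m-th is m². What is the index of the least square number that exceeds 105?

Solve n² > 105 for integer n.
The largest n with value ≤ 105 is 10 (since 100 ≤ 105 < 121), so the first above is n = 11, value 121.

11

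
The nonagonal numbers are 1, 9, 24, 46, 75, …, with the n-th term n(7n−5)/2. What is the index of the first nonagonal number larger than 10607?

56

Solve n(7n−5)/2 > 10607 for integer n.
The largest n with value ≤ 10607 is 55 (since 10450 ≤ 10607 < 10836), so the first above is n = 56, value 10836.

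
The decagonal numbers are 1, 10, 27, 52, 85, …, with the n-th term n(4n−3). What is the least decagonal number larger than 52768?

53476

Solve n(4n−3) > 52768 for integer n.
The largest n with value ≤ 52768 is 115 (since 52555 ≤ 52768 < 53476), so the first above is n = 116, value 53476.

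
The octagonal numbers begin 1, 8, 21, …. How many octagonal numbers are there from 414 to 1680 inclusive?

12

The n-th octagonal number is n(3n−2).
Smallest index with value ≥ 414: n = 13 (giving 481).
Largest index with value ≤ 1680: n = 24 (giving 1680).
Indices 13 through 24: 12 terms.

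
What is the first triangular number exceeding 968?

990

Solve n(n+1)/2 > 968 for integer n.
The largest n with value ≤ 968 is 43 (since 946 ≤ 968 < 990), so the first above is n = 44, value 990.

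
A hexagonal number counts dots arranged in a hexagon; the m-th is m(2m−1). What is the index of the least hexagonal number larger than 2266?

34

Solve n(2n−1) > 2266 for integer n.
The largest n with value ≤ 2266 is 33 (since 2145 ≤ 2266 < 2278), so the first above is n = 34, value 2278.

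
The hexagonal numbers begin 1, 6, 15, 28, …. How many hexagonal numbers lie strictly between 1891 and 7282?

The n-th hexagonal number is n(2n−1).
Smallest index with value > 1891: n = 32 (giving 2016).
Largest index with value < 7282: n = 60 (giving 7140).
Indices 32 through 60: 29 terms.

29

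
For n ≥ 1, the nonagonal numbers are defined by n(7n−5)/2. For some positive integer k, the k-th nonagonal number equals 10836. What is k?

56

Set n(7n−5)/2 = 10836, giving 7n² − 5n − 21672 = 0.
The discriminant is 25 + 56·10836 = 606841, and √606841 = 779.
So n = (5 + 779) / 14 = 784/14 = 56.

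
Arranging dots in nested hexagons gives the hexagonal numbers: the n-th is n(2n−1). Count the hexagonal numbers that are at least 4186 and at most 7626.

17

The n-th hexagonal number is n(2n−1).
Smallest index with value ≥ 4186: n = 46 (giving 4186).
Largest index with value ≤ 7626: n = 62 (giving 7626).
Indices 46 through 62: 17 terms.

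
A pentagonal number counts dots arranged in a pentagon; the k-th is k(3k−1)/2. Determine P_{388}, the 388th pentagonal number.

225622

388·(3·388 − 1)/2 = 388·1163/2 = 225622.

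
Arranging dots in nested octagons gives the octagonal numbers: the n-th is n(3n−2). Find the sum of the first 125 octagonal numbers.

Σ i(3i−2) = 3Σi² − 2Σi over i = 1..125.
Σi = 7875 and Σi² = 658875.
3·658875 − 2·7875 = 1960875.

1960875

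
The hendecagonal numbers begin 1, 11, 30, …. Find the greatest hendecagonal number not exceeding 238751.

237245

Solve n(9n−7)/2 ≤ 238751 for integer n.
n = 230 gives 237245 ≤ 238751, while n = 231 gives 239316 > 238751; so the answer is 237245.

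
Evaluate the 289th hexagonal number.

The 289th hexagonal number is n(2n−1) with n = 289.
289·(2·289 − 1) = 289·577 = 166753.

166753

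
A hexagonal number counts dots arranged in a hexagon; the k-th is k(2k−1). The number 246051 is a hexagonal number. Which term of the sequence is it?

Set n(2n−1) = 246051, giving 2n² − n − 246051 = 0.
So n = (1 + 1403) / 4 = 1404/4 = 351.

351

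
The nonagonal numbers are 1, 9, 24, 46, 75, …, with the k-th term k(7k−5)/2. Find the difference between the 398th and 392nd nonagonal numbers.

16575

398·(7·398 − 5)/2 = 553419 and 392·(7·392 − 5)/2 = 536844.
Difference: 553419 − 536844 = 16575.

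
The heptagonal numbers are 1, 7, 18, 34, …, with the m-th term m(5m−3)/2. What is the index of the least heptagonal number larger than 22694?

Solve n(5n−3)/2 > 22694 for integer n.
The largest n with value ≤ 22694 is 95 (since 22420 ≤ 22694 < 22896), so the first above is n = 96, value 22896.

96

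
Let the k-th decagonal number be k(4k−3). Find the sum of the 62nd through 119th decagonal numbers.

1949409

Σ i(4i−3) = 4Σi² − 3Σi over i = 62..119.
Σi = 7140 − 1891 = 5249 and Σi² = 568820 − 77531 = 491289.
4·491289 − 3·5249 = 1949409.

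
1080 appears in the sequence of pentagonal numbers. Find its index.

Set n(3n−1)/2 = 1080, giving 3n² − n − 2160 = 0.
The discriminant is 1 + 24·1080 = 25921, and √25921 = 161.
So n = (1 + 161) / 6 = 162/6 = 27.
Check: 27·(3·27 − 1)/2 = 1080. ✓

27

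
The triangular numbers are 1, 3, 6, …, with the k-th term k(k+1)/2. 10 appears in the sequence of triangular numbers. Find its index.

4

Set n(n+1)/2 = 10, giving n² + n − 20 = 0.
The discriminant is 1 + 8·10 = 81, and √81 = 9.
So n = (-1 + 9) / 2 = 8/2 = 4.
Check: 4·5/2 = 10. ✓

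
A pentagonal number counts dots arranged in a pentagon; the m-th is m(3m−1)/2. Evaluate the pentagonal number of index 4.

The 4th pentagonal number is n(3n−1)/2 with n = 4.
4·(3·4 − 1)/2 = 4·11/2 = 22.

22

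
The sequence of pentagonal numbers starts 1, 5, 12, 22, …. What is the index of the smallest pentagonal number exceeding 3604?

Solve n(3n−1)/2 > 3604 for integer n.
The largest n with value ≤ 3604 is 49 (since 3577 ≤ 3604 < 3725), so the first above is n = 50, value 3725.

50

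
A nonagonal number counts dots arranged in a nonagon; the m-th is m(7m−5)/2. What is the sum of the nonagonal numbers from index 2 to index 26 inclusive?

20825

Σ i(7i−5)/2 = (7Σi² − 5Σi) / 2 over i = 2..26.
Σi = 351 − 1 = 350 and Σi² = 6201 − 1 = 6200.
(7·6200 − 5·350) / 2 = 41650/2 = 20825.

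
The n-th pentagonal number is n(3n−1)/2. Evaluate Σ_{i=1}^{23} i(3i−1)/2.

Σ i(3i−1)/2 = (3Σi² − Σi) / 2 over i = 1..23.
Σi = 276 and Σi² = 4324.
(3·4324 − 1·276) / 2 = 12696/2 = 6348.

6348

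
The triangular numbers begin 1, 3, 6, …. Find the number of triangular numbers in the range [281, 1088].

The n-th triangular number is n(n+1)/2.
Smallest index with value ≥ 281: n = 24 (giving 300).
Largest index with value ≤ 1088: n = 46 (giving 1081).
Indices 24 through 46: 23 terms.

23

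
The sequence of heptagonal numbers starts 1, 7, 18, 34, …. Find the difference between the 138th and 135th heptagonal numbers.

2043

138·(5·138 − 3)/2 = 47403 and 135·(5·135 − 3)/2 = 45360.
Difference: 47403 − 45360 = 2043.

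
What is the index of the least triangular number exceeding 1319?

51

Solve n(n+1)/2 > 1319 for integer n.
The largest n with value ≤ 1319 is 50 (since 1275 ≤ 1319 < 1326), so the first above is n = 51, value 1326.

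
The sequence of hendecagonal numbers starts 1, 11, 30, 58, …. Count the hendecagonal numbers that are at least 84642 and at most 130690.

33

The n-th hendecagonal number is n(9n−7)/2.
Smallest index with value ≥ 84642: n = 138 (giving 85215).
Largest index with value ≤ 130690: n = 170 (giving 129455).
Indices 138 through 170: 33 terms.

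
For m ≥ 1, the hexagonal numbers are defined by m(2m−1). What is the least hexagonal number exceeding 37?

45

Solve n(2n−1) > 37 for integer n.
The largest n with value ≤ 37 is 4 (since 28 ≤ 37 < 45), so the first above is n = 5, value 45.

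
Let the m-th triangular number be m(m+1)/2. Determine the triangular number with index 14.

105

The 14th triangular number is n(n+1)/2 with n = 14.
14·15/2 = 210/2 = 105.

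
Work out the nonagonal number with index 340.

The 340th nonagonal number is n(7n−5)/2 with n = 340.
340·(7·340 − 5)/2 = 340·2375/2 = 403750.

403750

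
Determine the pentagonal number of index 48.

48·(3·48 − 1)/2 = 48·143/2 = 3432.

3432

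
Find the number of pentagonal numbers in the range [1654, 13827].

63

The n-th pentagonal number is n(3n−1)/2.
Smallest index with value ≥ 1654: n = 34 (giving 1717).
Largest index with value ≤ 13827: n = 96 (giving 13776).
Indices 34 through 96: 63 terms.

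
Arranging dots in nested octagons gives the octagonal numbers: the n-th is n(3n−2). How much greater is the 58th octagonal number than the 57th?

343

Consecutive octagonal numbers differ by 6n − 5: here 6·58 − 5 = 343.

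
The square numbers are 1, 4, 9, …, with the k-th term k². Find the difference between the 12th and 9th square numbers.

12² = 144 and 9² = 81.
Difference: 144 − 81 = 63.

63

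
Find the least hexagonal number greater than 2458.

2556

Solve n(2n−1) > 2458 for integer n.
The largest n with value ≤ 2458 is 35 (since 2415 ≤ 2458 < 2556), so the first above is n = 36, value 2556.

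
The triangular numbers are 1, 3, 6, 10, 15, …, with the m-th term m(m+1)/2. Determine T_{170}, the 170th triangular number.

170·171/2 = 29070/2 = 14535.

14535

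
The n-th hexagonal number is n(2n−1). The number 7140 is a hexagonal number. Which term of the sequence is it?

60

Set n(2n−1) = 7140, giving 2n² − n − 7140 = 0.
The discriminant is 1 + 8·7140 = 57121, and √57121 = 239.
So n = (1 + 239) / 4 = 240/4 = 60.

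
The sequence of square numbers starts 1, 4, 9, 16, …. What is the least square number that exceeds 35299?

35344

Solve n² > 35299 for integer n.
The largest n with value ≤ 35299 is 187 (since 34969 ≤ 35299 < 35344), so the first above is n = 188, value 35344.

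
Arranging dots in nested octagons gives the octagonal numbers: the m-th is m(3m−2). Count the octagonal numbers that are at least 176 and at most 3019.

25

The n-th octagonal number is n(3n−2).
Smallest index with value ≥ 176: n = 8 (giving 176).
Largest index with value ≤ 3019: n = 32 (giving 3008).
Indices 8 through 32: 25 terms.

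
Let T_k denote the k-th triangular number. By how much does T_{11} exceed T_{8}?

30

11·12/2 = 66 and 8·9/2 = 36.
Difference: 66 − 36 = 30.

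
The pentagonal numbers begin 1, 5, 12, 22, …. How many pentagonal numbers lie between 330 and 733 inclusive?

The n-th pentagonal number is n(3n−1)/2.
Smallest index with value ≥ 330: n = 15 (giving 330).
Largest index with value ≤ 733: n = 22 (giving 715).
Indices 15 through 22: 8 terms.

8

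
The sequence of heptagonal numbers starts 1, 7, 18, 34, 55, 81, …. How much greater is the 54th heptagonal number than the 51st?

54·(5·54 − 3)/2 = 7209 and 51·(5·51 − 3)/2 = 6426.
Difference: 7209 − 6426 = 783.

783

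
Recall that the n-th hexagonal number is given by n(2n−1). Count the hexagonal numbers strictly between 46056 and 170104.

139

The n-th hexagonal number is n(2n−1).
Smallest index with value > 46056: n = 153 (giving 46665).
Largest index with value < 170104: n = 291 (giving 169071).
Indices 153 through 291: 139 terms.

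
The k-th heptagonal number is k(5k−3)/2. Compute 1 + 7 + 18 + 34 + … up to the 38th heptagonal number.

Σ i(5i−3)/2 = (5Σi² − 3Σi) / 2 over i = 1..38.
Σi = 741 and Σi² = 19019.
(5·19019 − 3·741) / 2 = 92872/2 = 46436.

46436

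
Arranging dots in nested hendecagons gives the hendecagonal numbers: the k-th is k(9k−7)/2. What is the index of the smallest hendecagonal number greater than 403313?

Solve n(9n−7)/2 > 403313 for integer n.
The largest n with value ≤ 403313 is 299 (since 401258 ≤ 403313 < 403950), so the first above is n = 300, value 403950.

300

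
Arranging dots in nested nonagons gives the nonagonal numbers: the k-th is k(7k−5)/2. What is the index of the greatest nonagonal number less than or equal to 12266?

Solve n(7n−5)/2 ≤ 12266 for integer n.
n = 59 gives 12036 ≤ 12266, while n = 60 gives 12450 > 12266; so the answer is index 59.

59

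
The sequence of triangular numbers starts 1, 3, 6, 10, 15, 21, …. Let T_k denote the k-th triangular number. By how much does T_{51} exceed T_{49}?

101

51·52/2 = 1326 and 49·50/2 = 1225.
Difference: 1326 − 1225 = 101.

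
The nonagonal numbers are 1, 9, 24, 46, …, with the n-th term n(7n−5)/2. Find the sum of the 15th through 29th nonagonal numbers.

25565

Σ i(7i−5)/2 = (7Σi² − 5Σi) / 2 over i = 15..29.
Σi = 435 − 105 = 330 and Σi² = 8555 − 1015 = 7540.
(7·7540 − 5·330) / 2 = 51130/2 = 25565.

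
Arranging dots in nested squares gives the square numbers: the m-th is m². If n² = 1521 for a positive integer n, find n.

We need n² = 1521, so n = √1521 = 39.

39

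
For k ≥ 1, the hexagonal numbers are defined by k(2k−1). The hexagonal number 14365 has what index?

85

Set n(2n−1) = 14365, giving 2n² − n − 14365 = 0.
The discriminant is 1 + 8·14365 = 114921, and √114921 = 339.
So n = (1 + 339) / 4 = 340/4 = 85.
Check: 85·(2·85 − 1) = 14365. ✓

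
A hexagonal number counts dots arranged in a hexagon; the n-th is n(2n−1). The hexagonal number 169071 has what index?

291

Set n(2n−1) = 169071, giving 2n² − n − 169071 = 0.
So n = (1 + 1163) / 4 = 1164/4 = 291.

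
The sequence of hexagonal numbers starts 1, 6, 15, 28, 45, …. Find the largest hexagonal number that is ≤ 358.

Solve n(2n−1) ≤ 358 for integer n.
n = 13 gives 325 ≤ 358, while n = 14 gives 378 > 358; so the answer is 325.

325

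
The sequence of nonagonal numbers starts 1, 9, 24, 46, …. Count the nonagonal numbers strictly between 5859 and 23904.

41

The n-th nonagonal number is n(7n−5)/2.
Smallest index with value > 5859: n = 42 (giving 6069).
Largest index with value < 23904: n = 82 (giving 23329).
Indices 42 through 82: 41 terms.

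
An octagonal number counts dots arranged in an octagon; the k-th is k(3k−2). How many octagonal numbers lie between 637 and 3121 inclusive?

18

The n-th octagonal number is n(3n−2).
Smallest index with value ≥ 637: n = 15 (giving 645).
Largest index with value ≤ 3121: n = 32 (giving 3008).
Indices 15 through 32: 18 terms.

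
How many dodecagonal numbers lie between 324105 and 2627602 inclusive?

471

The n-th dodecagonal number is n(5n−4).
Smallest index with value ≥ 324105: n = 255 (giving 324105).
Largest index with value ≤ 2627602: n = 725 (giving 2625225).
Indices 255 through 725: 471 terms.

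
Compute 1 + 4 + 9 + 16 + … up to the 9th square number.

285

Σ_{i=1}^{9} i² = 9·10·19/6 = 285.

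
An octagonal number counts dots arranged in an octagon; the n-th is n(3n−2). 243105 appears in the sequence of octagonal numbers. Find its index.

285

Set n(3n−2) = 243105, giving 3n² − 2n − 243105 = 0.
The discriminant is 4 + 12·243105 = 2917264, and √2917264 = 1708.
So n = (2 + 1708) / 6 = 1710/6 = 285.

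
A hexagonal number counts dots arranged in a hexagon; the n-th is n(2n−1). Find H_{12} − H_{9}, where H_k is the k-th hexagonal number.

123

12·(2·12 − 1) = 276 and 9·(2·9 − 1) = 153.
Difference: 276 − 153 = 123.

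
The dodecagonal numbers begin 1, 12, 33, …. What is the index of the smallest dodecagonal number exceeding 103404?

Solve n(5n−4) > 103404 for integer n.
The largest n with value ≤ 103404 is 144 (since 103104 ≤ 103404 < 104545), so the first above is n = 145, value 104545.

145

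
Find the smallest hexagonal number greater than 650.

Solve n(2n−1) > 650 for integer n.
The largest n with value ≤ 650 is 18 (since 630 ≤ 650 < 703), so the first above is n = 19, value 703.

703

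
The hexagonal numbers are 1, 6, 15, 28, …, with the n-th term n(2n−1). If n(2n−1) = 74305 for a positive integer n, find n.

Set n(2n−1) = 74305, giving 2n² − n − 74305 = 0.
So n = (1 + 771) / 4 = 772/4 = 193.

193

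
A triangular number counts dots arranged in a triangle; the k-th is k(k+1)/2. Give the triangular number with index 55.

The 55th triangular number is n(n+1)/2 with n = 55.
55·56/2 = 3080/2 = 1540.

1540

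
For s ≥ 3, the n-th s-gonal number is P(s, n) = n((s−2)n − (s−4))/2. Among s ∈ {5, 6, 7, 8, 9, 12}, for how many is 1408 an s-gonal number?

1

s = 5: P(5, 30) = 1335 and P(5, 31) = 1426; 1408 is not s-gonal.
s = 6: P(6, 26) = 1326 and P(6, 27) = 1431; 1408 is not s-gonal.
s = 7: P(7, 24) = 1404 and P(7, 25) = 1525; 1408 is not s-gonal.
s = 8: P(8, 22) = 1408. ✓
s = 9: P(9, 20) = 1350 and P(9, 21) = 1491; 1408 is not s-gonal.
s = 12: P(12, 17) = 1377 and P(12, 18) = 1548; 1408 is not s-gonal.
Hits: s ∈ {8} → 1.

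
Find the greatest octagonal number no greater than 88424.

Solve n(3n−2) ≤ 88424 for integer n.
n = 172 gives 88408 ≤ 88424, while n = 173 gives 89441 > 88424; so the answer is 88408.

88408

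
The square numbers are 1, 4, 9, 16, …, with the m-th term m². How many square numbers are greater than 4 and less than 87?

The n-th square number is n².
Smallest index with value > 4: n = 3 (giving 9).
Largest index with value < 87: n = 9 (giving 81).
Indices 3 through 9: 7 terms.

7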